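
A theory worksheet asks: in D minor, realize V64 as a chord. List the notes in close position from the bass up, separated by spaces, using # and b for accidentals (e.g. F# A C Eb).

In D minor, scale degree 5 is A. The dominant is major (leading tone raised), so V is a major triad.
That chord is spelled A-C#-E.
The figured bass 64 indicates second inversion, placing the fifth (E) in the bass: E-A-C#.

E A C#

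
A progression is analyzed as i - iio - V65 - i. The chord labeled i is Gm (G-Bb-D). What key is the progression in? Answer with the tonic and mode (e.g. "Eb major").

G minor

i is given as G-Bb-D — a minor triad with root G.
If G is scale degree 1 and the mode makes that degree carry a minor triad, the tonic is G and the mode is minor.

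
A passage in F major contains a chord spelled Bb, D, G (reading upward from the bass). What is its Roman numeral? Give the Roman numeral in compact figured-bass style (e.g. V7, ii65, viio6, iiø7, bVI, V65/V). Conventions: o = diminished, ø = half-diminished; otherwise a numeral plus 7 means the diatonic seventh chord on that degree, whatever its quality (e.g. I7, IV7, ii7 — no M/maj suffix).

ii6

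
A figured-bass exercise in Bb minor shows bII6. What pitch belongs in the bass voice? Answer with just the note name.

bII in Bb minor has root Cb; the chord is Cb-Eb-Gb.
The figure 6 means first inversion — the third is in the bass.

Eb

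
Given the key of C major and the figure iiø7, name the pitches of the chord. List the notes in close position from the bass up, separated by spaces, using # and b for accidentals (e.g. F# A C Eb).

D F Ab C

Scale degree 2 in C major is D; here the chord built on it is altered to a half-diminished seventh chord. iiø7 is the half-diminished supertonic seventh, borrowed from the parallel minor.
So the chord is D-F-Ab-C, a half-diminished seventh chord.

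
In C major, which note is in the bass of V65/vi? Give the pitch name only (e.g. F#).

The applied chord V65/vi is rooted on E: E-G#-B-D.
The figure 65 means first inversion — the third is in the bass.

G#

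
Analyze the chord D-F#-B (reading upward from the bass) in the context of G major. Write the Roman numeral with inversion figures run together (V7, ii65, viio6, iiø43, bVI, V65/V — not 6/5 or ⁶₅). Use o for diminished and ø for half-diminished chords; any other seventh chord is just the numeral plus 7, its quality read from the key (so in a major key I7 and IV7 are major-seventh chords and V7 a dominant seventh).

Stacked in thirds the chord is B-D-F#: a minor triad on B.
In G major, B is the mediant; the diatonic minor triad there is iii.
With D in the bass the chord is in first inversion, so the figured bass is 6.

iii6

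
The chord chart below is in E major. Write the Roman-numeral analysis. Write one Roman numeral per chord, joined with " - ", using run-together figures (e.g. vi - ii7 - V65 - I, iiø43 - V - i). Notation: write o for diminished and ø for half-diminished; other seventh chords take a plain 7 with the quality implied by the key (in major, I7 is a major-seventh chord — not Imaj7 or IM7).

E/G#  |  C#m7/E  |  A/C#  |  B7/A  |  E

I6 - vi65 - IV6 - V42 - I

E/G#: major triad on E = scale degree 1 → I6.
C#m7/E: minor seventh chord on C# = scale degree 6 → vi65.
A/C#: major triad on A = scale degree 4 → IV6.
B7/A: dominant seventh chord on B = scale degree 5 → V42.
E: major triad on E = scale degree 1 → I.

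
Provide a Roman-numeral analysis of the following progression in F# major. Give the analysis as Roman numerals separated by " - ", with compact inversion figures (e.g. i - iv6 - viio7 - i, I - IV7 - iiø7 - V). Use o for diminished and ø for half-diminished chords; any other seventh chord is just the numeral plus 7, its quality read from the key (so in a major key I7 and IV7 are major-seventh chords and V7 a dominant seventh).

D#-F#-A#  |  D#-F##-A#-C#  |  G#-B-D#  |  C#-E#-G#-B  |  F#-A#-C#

D#-F#-A#: minor triad on D# = scale degree 6 → vi.
D#-F##-A#-C#: a dominant seventh chord on D#, the applied dominant of ii → V7/ii.
G#-B-D# has root G#, degree 2 in F# major, so ii.
C#-E#-G#-B: dominant seventh chord on C# = scale degree 5 → V7.
F#-A#-C#: root F# is the tonic; major triad there is I.

vi - V7/ii - ii - V7 - I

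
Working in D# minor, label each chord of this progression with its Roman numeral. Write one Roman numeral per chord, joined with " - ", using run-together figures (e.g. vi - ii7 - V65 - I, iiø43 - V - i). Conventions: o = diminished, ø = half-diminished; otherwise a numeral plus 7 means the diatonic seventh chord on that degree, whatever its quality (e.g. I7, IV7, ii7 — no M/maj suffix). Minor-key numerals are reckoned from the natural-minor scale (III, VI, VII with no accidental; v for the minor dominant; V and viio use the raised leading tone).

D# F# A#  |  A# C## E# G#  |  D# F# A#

i - V7 - i

D#-F#-A#: root D# is the tonic; minor triad there is i.
A#-C##-E#-G#: dominant seventh chord on A# = scale degree 5 → V7.
D#-F#-A#: root D# is the tonic; minor triad there is i.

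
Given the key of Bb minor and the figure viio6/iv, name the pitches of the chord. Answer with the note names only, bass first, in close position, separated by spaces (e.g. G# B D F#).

F Ab D

The slash marks an applied leading-tone chord: viio of iv. In Bb minor, iv is Eb, so the leading tone to it is D, a half step below.
Building a diminished triad on D gives D-F-Ab.
The figured bass 6 indicates first inversion, placing the third (F) in the bass: F-Ab-D.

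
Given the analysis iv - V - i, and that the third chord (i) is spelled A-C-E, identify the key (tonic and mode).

i is given as A-C-E — a minor triad with root A.
If A is scale degree 1 and the mode makes that degree carry a minor triad, the tonic is A and the mode is minor.

A minor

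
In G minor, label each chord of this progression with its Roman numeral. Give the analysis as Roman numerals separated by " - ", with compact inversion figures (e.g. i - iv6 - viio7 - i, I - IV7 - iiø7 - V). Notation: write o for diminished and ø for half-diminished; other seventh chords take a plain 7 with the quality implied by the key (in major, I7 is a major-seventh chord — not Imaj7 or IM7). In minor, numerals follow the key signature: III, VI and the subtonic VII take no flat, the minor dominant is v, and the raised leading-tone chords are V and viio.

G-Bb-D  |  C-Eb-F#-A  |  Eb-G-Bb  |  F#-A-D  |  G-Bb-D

G-Bb-D: minor triad on G = scale degree 1 → i.
C-Eb-F#-A: root F# is the leading tone; fully diminished seventh chord there is viio43.
Eb-G-Bb has root Eb, degree 6 in G minor, so VI.
F#-A-D has root D, degree 5 in G minor, so V6.
G-Bb-D: minor triad on G = scale degree 1 → i.

i - viio43 - VI - V6 - i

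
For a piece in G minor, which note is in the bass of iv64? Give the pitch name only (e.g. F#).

iv in G minor has root C; the chord is C-Eb-G.
The figure 64 means second inversion — the fifth is in the bass.

G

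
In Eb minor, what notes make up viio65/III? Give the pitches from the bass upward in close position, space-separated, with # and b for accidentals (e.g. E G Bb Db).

Ab Cb Ebb F

The slash marks an applied leading-tone chord: viio of III. In Eb minor, III is Gb, so the leading tone to it is F, a half step below.
Building a fully diminished seventh chord on F gives F-Ab-Cb-Ebb.
The figured bass 65 indicates first inversion, placing the third (Ab) in the bass: Ab-Cb-Ebb-F.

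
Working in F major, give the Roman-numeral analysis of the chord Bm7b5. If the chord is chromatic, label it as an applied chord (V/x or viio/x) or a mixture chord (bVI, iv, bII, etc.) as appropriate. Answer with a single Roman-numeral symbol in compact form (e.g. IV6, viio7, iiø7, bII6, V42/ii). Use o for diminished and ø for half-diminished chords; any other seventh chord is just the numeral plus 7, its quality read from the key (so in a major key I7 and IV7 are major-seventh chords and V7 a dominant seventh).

Stacked in thirds the chord is B-D-F-A: a half-diminished seventh chord on B.
B sits a half step below C (V in F major); a diminished chord there is the applied leading-tone chord of V.

viiø7/V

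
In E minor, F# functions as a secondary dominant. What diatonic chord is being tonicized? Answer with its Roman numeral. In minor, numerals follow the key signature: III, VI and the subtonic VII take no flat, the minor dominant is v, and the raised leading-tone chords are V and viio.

The chord is a major triad on F#.
A dominant resolves down a perfect fifth: F# → B. In E minor, B is scale degree 5, i.e. V.

V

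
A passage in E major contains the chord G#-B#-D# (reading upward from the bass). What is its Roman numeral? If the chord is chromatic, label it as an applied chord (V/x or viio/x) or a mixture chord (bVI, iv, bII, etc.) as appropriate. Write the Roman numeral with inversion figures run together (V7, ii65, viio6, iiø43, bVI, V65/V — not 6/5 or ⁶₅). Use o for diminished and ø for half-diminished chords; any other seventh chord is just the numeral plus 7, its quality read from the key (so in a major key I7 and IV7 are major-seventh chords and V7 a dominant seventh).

Stacked in thirds the chord is G#-B#-D#: a major triad on G#.
G# is not a diatonic chord root with this quality in E major, but it lies a perfect fifth above C# (vi), so the chord functions as an applied dominant of vi.

V/vi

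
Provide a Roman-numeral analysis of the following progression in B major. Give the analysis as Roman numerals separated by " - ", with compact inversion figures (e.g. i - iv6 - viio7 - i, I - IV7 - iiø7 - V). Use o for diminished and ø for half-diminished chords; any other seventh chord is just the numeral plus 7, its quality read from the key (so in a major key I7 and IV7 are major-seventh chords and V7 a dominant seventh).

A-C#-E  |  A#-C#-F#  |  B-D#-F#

A-C#-E is non-diatonic — bVII, a mixture chord from B minor.
A#-C#-F#: root F# is the dominant; major triad there is V6.
B-D#-F#: root B is the tonic; major triad there is I.

bVII - V6 - I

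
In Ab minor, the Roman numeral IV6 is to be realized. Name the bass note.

IV in Ab minor has root Db; the chord is Db-F-Ab.
The figure 6 means first inversion — the third is in the bass.

F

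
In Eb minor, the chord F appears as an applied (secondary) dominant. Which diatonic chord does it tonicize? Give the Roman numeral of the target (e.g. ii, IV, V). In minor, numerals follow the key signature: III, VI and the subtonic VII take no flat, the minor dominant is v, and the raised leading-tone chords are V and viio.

The chord is a major triad on F.
A dominant resolves down a perfect fifth: F → Bb. In Eb minor, Bb is scale degree 5, i.e. V.

V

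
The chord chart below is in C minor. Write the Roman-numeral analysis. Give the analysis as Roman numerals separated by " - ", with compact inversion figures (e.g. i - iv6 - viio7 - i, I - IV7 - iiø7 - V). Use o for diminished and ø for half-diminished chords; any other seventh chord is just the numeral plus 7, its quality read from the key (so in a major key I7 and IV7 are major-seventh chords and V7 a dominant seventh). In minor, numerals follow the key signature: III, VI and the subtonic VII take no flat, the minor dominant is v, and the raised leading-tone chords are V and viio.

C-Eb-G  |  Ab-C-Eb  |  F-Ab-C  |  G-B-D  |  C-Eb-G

i - VI - iv - V - i

C-Eb-G: root C is the tonic; minor triad there is i.
Ab-C-Eb has root Ab, degree 6 in C minor, so VI.
F-Ab-C: root F is the subdominant; minor triad there is iv.
G-B-D has root G, degree 5 in C minor, so V.
C-Eb-G: minor triad on C = scale degree 1 → i.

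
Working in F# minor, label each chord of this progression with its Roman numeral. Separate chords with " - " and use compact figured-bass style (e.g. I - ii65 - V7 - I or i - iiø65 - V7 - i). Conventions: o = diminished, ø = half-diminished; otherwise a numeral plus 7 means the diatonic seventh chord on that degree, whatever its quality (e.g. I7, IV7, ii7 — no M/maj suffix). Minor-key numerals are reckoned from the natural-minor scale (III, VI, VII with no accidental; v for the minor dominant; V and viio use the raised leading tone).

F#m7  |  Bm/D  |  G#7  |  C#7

F#m7 has root F#, degree 1 in F# minor, so i7.
Bm/D has root B, degree 4 in F# minor, so iv6.
G#7: chromatic; G# is V of V, so V7/V.
C#7: root C# is the dominant; dominant seventh chord there is V7.

i7 - iv6 - V7/V - V7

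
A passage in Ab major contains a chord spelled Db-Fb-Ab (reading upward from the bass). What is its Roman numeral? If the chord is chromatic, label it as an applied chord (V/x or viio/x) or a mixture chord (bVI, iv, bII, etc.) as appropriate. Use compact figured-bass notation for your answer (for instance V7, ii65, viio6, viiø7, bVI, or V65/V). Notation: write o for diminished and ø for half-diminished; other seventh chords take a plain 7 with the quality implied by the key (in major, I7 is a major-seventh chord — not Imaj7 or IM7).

iv

Stacked in thirds the chord is Db-Fb-Ab: a minor triad on Db.
Db is the fourth degree of Ab major. This is the minor subdominant, borrowed from the parallel minor.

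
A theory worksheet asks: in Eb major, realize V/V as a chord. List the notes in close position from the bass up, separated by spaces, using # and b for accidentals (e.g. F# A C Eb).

F A C

The slash means an applied dominant: we want the dominant of V. In Eb major, V is Bb major, and its dominant is built on F.
Building a major triad on F gives F-A-C.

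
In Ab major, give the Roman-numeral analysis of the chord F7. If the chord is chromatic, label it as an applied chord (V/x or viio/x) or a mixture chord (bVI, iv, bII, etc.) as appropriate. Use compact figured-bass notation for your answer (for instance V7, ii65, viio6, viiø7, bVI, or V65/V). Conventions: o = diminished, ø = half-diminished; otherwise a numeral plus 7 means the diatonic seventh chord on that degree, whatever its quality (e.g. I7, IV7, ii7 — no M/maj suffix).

V7/ii

Stacked in thirds the chord is F-A-C-Eb: a dominant seventh chord on F.
F is not a diatonic chord root with this quality in Ab major, but it lies a perfect fifth above Bb (ii), so the chord functions as an applied dominant of ii.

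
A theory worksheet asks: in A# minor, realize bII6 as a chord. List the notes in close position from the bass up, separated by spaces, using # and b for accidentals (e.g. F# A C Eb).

D# F# B

bII6 is the Neapolitan sixth — a major triad on the lowered second degree, here in its customary first inversion. In A# minor that root is B.
So the chord is B-D#-F#, a major triad.
The figured bass 6 indicates first inversion, placing the third (D#) in the bass: D#-F#-B.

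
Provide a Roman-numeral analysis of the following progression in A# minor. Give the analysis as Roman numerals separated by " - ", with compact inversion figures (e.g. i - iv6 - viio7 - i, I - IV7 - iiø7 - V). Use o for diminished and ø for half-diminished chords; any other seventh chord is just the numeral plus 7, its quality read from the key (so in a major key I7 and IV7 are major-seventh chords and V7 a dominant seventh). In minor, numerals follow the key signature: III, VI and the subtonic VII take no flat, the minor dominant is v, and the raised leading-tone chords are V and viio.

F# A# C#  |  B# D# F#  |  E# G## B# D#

VI - iio - V7

F#-A#-C#: major triad on F# = scale degree 6 → VI.
B#-D#-F#: root B# is the supertonic; diminished triad there is iio.
E#-G##-B#-D# has root E#, degree 5 in A# minor, so V7.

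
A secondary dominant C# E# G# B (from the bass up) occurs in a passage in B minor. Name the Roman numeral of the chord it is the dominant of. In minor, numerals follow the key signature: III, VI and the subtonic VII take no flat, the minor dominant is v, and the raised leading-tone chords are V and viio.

The chord is a dominant seventh chord on C#.
A dominant resolves down a perfect fifth: C# → F#. In B minor, F# is scale degree 5, i.e. V.

V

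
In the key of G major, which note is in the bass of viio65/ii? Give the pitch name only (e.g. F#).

The applied chord viio65/ii is rooted on G#: G#-B-D-F.
The figure 65 means first inversion — the third is in the bass.

B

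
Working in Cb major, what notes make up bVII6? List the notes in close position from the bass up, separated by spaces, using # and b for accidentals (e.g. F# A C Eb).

Db Fb Bbb

bVII6 is a major triad on the lowered seventh degree (the subtonic), borrowed from the parallel minor. In Cb major that root is Bbb.
So the chord is Bbb-Db-Fb.
With the 6 figure the chord is in first inversion; from the bass Db upward in close position it reads Db-Fb-Bbb.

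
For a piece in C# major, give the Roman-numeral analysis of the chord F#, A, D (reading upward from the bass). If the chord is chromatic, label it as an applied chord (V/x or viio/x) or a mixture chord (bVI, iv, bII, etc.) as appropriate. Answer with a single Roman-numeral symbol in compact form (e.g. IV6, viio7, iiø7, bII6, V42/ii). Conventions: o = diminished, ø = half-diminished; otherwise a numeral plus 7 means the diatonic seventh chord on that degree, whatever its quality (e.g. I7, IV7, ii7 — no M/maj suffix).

bII6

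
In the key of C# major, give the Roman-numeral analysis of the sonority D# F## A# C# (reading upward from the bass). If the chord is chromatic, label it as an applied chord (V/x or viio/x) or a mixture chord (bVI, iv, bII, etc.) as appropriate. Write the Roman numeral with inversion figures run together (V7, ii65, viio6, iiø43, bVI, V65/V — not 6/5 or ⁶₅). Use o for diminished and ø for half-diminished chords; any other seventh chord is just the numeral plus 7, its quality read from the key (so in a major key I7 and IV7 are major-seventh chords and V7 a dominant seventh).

V7/V

The pitches D#-F##-A#-C# form a dominant seventh chord rooted on D#.
D# is not a diatonic chord root with this quality in C# major, but it lies a perfect fifth above G# (V), so the chord functions as an applied dominant of V.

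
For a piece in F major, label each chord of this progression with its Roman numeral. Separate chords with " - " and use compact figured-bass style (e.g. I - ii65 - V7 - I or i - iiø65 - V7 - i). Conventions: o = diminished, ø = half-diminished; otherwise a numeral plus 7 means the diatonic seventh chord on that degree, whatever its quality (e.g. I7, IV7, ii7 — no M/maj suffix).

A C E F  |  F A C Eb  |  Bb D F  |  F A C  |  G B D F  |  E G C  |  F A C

A-C-E-F has root F, degree 1 in F major, so I65.
F-A-C-Eb: a dominant seventh chord on F, the applied dominant of IV → V7/IV.
Bb-D-F: major triad on Bb = scale degree 4 → IV.
F-A-C: major triad on F = scale degree 1 → I.
G-B-D-F is the secondary dominant of V (dominant seventh chord on G): V7/V.
E-G-C has root C, degree 5 in F major, so V6.
F-A-C has root F, degree 1 in F major, so I.

I65 - V7/IV - IV - I - V7/V - V6 - I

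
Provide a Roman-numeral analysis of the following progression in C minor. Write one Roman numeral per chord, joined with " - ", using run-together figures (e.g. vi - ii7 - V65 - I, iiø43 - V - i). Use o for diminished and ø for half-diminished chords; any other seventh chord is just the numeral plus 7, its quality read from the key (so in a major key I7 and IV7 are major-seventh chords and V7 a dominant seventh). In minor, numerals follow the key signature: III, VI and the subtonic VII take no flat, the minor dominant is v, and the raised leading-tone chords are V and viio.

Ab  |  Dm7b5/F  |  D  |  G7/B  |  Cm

Ab: root Ab is the submediant; major triad there is VI.
Dm7b5/F: root D is the supertonic; half-diminished seventh chord there is iiø65.
D: a major triad on D, the applied dominant of V → V/V.
G7/B: root G is the dominant; dominant seventh chord there is V65.
Cm has root C, degree 1 in C minor, so i.

VI - iiø65 - V/V - V65 - i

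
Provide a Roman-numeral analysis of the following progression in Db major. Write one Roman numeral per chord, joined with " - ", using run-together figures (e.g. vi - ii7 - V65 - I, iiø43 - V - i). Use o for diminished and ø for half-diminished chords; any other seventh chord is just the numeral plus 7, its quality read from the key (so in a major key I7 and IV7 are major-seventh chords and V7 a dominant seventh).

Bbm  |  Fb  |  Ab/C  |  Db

vi - bIII - V6 - I

Bbm has root Bb, degree 6 in Db major, so vi.
Fb: Fb with this quality isn't in the key; it's bIII, borrowed from the parallel minor.
Ab/C: major triad on Ab = scale degree 5 → V6.
Db: root Db is the tonic; major triad there is I.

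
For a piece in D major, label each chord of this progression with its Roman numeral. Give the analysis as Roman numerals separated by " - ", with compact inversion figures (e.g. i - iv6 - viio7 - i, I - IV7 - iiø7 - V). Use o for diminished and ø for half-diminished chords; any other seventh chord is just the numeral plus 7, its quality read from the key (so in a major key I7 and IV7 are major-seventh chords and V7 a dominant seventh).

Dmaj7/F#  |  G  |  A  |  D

Dmaj7/F# has root D, degree 1 in D major, so I65.
G: major triad on G = scale degree 4 → IV.
A: major triad on A = scale degree 5 → V.
D: root D is the tonic; major triad there is I.

I65 - IV - V - I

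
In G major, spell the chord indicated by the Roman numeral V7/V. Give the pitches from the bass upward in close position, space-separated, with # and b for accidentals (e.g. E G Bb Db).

A C# E G

V7/V is a secondary dominant — the dominant seventh of V. V in G major is D, so the applied chord's root is A, a perfect fifth above.
Building a dominant seventh chord on A gives A-C#-E-G.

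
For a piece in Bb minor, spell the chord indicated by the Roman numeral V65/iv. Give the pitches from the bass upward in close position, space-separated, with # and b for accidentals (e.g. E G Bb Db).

D F Ab Bb

V65/iv is a secondary dominant — the dominant seventh of iv. iv in Bb minor is Eb, so the applied chord's root is Bb, a perfect fifth above.
Building a dominant seventh chord on Bb gives Bb-D-F-Ab.
With the 65 figure the chord is in first inversion; from the bass D upward in close position it reads D-F-Ab-Bb.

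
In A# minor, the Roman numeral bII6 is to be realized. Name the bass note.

bII in A# minor has root B; the chord is B-D#-F#.
The figure 6 means first inversion — the third is in the bass.

D#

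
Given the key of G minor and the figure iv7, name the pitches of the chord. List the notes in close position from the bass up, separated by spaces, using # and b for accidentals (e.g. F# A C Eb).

In G minor, the subdominant is C, and the diatonic chord built there is a minor seventh chord.
Stacking thirds from C gives C-Eb-G-Bb.

C Eb G Bb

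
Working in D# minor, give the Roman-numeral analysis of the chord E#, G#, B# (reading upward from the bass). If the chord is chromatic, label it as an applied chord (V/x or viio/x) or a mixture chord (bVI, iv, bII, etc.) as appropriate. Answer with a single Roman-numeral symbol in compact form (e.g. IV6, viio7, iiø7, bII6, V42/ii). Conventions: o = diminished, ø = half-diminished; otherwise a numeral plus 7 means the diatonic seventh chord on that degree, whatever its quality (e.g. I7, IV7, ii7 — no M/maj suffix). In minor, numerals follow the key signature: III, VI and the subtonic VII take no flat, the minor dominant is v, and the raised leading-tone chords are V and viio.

ii

The pitches E#-G#-B# form a minor triad rooted on E#.
E# is the second degree of D# minor. This is the minor supertonic, borrowed from the parallel major (the Dorian ii).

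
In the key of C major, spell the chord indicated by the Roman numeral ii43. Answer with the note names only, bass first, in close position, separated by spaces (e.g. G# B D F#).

The numeral's case and figure indicate a minor seventh chord. In C major its root, the second degree, is D.
That chord is spelled D-F-A-C.
With the 43 figure the chord is in second inversion; from the bass A upward in close position it reads A-C-D-F.

A C D F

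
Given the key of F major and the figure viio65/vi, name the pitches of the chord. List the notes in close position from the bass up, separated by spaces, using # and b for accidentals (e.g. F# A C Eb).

The slash marks an applied leading-tone chord: viio of vi. In F major, vi is D, so the leading tone to it is C#, a half step below.
Building a fully diminished seventh chord on C# gives C#-E-G-Bb.
With the 65 figure the chord is in first inversion; from the bass E upward in close position it reads E-G-Bb-C#.

E G Bb C#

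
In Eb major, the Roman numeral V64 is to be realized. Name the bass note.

F

V in Eb major has root Bb; the chord is Bb-D-F.
The figure 64 means second inversion — the fifth is in the bass.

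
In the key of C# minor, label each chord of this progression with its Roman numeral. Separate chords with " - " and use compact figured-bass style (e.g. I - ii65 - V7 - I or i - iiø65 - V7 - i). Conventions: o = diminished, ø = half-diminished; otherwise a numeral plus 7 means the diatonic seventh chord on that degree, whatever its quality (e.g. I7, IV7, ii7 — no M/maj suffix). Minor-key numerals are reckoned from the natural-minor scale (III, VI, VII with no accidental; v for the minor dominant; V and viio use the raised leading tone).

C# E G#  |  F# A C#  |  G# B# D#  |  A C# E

C#-E-G#: root C# is the tonic; minor triad there is i.
F#-A-C#: root F# is the subdominant; minor triad there is iv.
G#-B#-D#: major triad on G# = scale degree 5 → V.
A-C#-E: root A is the submediant; major triad there is VI.

i - iv - V - VI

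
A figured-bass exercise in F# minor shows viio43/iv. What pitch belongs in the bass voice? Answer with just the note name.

E

The applied chord viio43/iv is rooted on A#: A#-C#-E-G.
The figure 43 means second inversion — the fifth is in the bass.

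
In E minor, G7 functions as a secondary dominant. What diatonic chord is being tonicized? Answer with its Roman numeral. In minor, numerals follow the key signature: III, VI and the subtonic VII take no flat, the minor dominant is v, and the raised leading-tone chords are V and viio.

VI

The chord is a dominant seventh chord on G.
A dominant resolves down a perfect fifth: G → C. In E minor, C is scale degree 6, i.e. VI.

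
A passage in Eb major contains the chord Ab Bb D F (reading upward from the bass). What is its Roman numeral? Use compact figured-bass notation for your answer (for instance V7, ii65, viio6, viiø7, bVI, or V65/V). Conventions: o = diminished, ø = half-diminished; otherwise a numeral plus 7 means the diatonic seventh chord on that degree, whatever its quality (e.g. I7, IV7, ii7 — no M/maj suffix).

Stacked in thirds the chord is Bb-D-F-Ab: a dominant seventh chord on Bb.
In Eb major, Bb is the dominant; the diatonic dominant seventh chord there is V7.
With Ab in the bass the chord is in third inversion, so the figured bass is 42.

V42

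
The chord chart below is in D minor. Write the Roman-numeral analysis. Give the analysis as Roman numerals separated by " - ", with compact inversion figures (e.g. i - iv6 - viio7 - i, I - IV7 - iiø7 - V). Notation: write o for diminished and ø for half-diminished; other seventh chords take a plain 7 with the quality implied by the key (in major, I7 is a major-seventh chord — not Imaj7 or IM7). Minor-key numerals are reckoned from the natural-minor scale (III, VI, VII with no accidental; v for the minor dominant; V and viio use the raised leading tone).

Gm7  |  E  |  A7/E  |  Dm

iv7 - V/V - V43 - i

Gm7: minor seventh chord on G = scale degree 4 → iv7.
E: chromatic; E is V of V, so V/V.
A7/E: dominant seventh chord on A = scale degree 5 → V43.
Dm: root D is the tonic; minor triad there is i.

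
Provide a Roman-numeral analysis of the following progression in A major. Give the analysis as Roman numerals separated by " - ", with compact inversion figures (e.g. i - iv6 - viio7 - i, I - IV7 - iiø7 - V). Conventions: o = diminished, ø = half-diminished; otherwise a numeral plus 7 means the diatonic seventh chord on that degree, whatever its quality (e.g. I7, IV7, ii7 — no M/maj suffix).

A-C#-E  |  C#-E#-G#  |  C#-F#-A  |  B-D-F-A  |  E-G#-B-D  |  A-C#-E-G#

I - V/vi - vi64 - iiø7 - V7 - I7

A-C#-E: root A is the tonic; major triad there is I.
C#-E#-G#: a major triad on C#, the applied dominant of vi → V/vi.
C#-F#-A: minor triad on F# = scale degree 6 → vi64.
B-D-F-A: B with this quality isn't in the key; it's iiø7, borrowed from the parallel minor.
E-G#-B-D: dominant seventh chord on E = scale degree 5 → V7.
A-C#-E-G# has root A, degree 1 in A major, so I7.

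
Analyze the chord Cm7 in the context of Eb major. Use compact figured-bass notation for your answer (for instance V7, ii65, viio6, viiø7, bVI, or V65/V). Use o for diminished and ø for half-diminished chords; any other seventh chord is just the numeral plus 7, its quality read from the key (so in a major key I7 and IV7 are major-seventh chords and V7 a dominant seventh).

vi7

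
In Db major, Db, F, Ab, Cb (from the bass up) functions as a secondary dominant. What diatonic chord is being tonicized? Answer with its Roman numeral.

The chord is a dominant seventh chord on Db.
A dominant resolves down a perfect fifth: Db → Gb. In Db major, Gb is scale degree 4, i.e. IV.

IV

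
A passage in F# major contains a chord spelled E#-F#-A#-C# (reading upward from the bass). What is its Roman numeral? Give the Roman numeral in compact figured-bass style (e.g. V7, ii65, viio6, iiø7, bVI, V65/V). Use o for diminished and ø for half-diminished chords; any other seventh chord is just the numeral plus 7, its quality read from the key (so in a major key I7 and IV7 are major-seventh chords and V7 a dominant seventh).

The pitches F#-A#-C#-E# form a major seventh chord rooted on F#.
F# is scale degree 1 in F# major, and a major seventh chord on that degree is written I7.
With E# in the bass the chord is in third inversion, so the figured bass is 42.

I42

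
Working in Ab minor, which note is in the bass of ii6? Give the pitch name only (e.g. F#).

ii in Ab minor has root Bb; the chord is Bb-Db-F.
The figure 6 means first inversion — the third is in the bass.

Db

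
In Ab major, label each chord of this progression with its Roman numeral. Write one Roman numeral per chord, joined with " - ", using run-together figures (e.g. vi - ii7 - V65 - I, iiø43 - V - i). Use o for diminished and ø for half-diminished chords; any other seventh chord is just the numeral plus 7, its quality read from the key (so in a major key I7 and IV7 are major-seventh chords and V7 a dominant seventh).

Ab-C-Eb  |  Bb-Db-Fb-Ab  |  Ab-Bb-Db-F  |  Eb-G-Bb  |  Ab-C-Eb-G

Ab-C-Eb: major triad on Ab = scale degree 1 → I.
Bb-Db-Fb-Ab: half-diminished seventh chord on Bb — chromatic; iiø7 (borrowed from the parallel minor).
Ab-Bb-Db-F has root Bb, degree 2 in Ab major, so ii42.
Eb-G-Bb: root Eb is the dominant; major triad there is V.
Ab-C-Eb-G has root Ab, degree 1 in Ab major, so I7.

I - iiø7 - ii42 - V - I7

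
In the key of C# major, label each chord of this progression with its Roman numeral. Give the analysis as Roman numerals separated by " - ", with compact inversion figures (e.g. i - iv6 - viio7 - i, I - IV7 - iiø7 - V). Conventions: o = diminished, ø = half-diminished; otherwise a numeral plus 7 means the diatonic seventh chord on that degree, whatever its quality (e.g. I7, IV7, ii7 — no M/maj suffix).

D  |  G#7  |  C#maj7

bII - V7 - I7

D: D with this quality isn't in the key; a major triad on b2 is the Neapolitan chord, bII.
G#7: root G# is the dominant; dominant seventh chord there is V7.
C#maj7 has root C#, degree 1 in C# major, so I7.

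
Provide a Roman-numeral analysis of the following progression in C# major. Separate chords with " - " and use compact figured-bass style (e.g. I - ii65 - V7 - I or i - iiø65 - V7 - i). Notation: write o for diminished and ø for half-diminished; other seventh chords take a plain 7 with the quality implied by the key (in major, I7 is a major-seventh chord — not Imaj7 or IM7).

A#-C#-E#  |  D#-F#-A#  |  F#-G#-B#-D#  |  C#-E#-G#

vi - ii - V42 - I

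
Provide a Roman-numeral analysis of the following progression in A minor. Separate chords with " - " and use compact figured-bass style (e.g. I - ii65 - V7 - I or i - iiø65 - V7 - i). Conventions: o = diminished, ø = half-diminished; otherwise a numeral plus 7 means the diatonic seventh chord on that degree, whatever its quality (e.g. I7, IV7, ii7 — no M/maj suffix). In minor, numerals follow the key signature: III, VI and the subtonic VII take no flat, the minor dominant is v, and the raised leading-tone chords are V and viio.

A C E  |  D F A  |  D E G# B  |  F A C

A-C-E has root A, degree 1 in A minor, so i.
D-F-A has root D, degree 4 in A minor, so iv.
D-E-G#-B: dominant seventh chord on E = scale degree 5 → V42.
F-A-C has root F, degree 6 in A minor, so VI.

i - iv - V42 - VI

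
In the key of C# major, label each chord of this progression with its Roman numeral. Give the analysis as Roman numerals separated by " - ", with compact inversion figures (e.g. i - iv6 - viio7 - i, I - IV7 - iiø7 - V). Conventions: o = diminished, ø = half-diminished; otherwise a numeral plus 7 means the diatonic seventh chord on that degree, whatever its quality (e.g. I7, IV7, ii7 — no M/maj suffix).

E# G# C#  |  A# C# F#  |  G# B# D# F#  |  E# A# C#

E#-G#-C# has root C#, degree 1 in C# major, so I6.
A#-C#-F#: major triad on F# = scale degree 4 → IV6.
G#-B#-D#-F#: dominant seventh chord on G# = scale degree 5 → V7.
E#-A#-C#: root A# is the submediant; minor triad there is vi64.

I6 - IV6 - V7 - vi64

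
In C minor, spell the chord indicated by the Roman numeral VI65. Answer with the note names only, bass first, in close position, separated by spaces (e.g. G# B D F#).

C Eb G Ab

The numeral's case and figure indicate a major seventh chord. In C minor its root, the sixth degree, is Ab.
Stacking thirds from Ab gives Ab-C-Eb-G.
With the 65 figure the chord is in first inversion; from the bass C upward in close position it reads C-Eb-G-Ab.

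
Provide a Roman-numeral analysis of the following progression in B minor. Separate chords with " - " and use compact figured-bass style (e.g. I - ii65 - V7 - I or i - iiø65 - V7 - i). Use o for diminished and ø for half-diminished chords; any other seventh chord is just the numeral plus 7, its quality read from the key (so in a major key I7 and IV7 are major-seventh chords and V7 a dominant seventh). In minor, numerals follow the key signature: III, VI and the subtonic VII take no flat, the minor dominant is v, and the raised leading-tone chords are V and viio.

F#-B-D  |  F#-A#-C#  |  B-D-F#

i64 - V - i

F#-B-D: minor triad on B = scale degree 1 → i64.
F#-A#-C# has root F#, degree 5 in B minor, so V.
B-D-F#: root B is the tonic; minor triad there is i.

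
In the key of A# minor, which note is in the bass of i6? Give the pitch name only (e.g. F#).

i in A# minor has root A#; the chord is A#-C#-E#.
The figure 6 means first inversion — the third is in the bass.

C#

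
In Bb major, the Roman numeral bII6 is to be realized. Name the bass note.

Eb

bII in Bb major has root Cb; the chord is Cb-Eb-Gb.
The figure 6 means first inversion — the third is in the bass.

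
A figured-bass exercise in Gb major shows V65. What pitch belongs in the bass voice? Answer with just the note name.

V in Gb major has root Db; the chord is Db-F-Ab-Cb.
The figure 65 means first inversion — the third is in the bass.

F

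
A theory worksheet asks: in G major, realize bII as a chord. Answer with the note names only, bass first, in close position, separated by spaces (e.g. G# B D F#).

Ab C Eb

bII is the Neapolitan chord — a major triad on the lowered second degree. In G major that root is Ab.
So the chord is Ab-C-Eb, a major triad.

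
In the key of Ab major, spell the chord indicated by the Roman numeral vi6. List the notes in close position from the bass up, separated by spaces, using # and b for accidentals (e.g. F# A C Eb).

Ab C F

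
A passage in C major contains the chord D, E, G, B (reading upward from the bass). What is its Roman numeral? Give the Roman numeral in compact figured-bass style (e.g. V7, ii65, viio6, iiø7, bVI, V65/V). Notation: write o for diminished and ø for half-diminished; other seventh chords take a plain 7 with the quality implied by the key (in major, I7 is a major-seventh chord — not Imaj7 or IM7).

The pitches E-G-B-D form a minor seventh chord rooted on E.
In C major, E is the mediant; the diatonic minor seventh chord there is iii7.
With D in the bass the chord is in third inversion, so the figured bass is 42.

iii42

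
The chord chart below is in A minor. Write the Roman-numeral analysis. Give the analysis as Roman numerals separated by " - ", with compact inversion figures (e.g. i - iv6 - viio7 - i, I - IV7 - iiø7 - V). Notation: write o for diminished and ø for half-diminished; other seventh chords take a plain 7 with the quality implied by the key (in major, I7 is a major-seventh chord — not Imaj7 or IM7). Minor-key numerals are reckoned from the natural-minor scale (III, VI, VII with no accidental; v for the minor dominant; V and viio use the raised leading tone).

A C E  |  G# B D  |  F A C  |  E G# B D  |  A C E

i - viio - VI - V7 - i

A-C-E: root A is the tonic; minor triad there is i.
G#-B-D: diminished triad on G# = scale degree 7 → viio.
F-A-C has root F, degree 6 in A minor, so VI.
E-G#-B-D: root E is the dominant; dominant seventh chord there is V7.
A-C-E has root A, degree 1 in A minor, so i.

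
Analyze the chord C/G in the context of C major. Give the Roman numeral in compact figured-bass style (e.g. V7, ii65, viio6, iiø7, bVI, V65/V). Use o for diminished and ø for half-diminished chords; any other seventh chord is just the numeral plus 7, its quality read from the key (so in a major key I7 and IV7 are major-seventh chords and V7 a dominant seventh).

Stacked in thirds the chord is C-E-G: a major triad on C.
In C major, C is the tonic; the diatonic major triad there is I.
With G in the bass the chord is in second inversion, so the figured bass is 64.

I64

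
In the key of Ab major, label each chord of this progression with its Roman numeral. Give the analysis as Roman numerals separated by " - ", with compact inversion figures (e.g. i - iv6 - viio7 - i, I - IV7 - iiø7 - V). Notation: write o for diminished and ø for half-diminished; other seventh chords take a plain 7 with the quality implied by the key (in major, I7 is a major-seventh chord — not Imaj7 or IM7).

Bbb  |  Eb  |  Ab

Bbb is non-diatonic — a major triad on the lowered supertonic (Bbb): the Neapolitan chord, bII.
Eb: major triad on Eb = scale degree 5 → V.
Ab has root Ab, degree 1 in Ab major, so I.

bII - V - I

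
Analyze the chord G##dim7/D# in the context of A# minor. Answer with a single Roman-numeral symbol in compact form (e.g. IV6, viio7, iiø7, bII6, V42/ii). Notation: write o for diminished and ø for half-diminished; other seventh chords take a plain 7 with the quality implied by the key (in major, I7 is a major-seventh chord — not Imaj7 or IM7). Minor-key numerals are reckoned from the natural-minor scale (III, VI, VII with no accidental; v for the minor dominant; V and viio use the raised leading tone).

viio43

Stacked in thirds the chord is G##-B#-D#-F#: a fully diminished seventh chord on G##.
In A# minor, G## is the leading tone; the diatonic fully diminished seventh chord there is viio7.
With D# in the bass the chord is in second inversion, so the figured bass is 43.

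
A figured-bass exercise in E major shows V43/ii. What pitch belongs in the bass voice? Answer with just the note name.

G#

The applied chord V43/ii is rooted on C#: C#-E#-G#-B.
The figure 43 means second inversion — the fifth is in the bass.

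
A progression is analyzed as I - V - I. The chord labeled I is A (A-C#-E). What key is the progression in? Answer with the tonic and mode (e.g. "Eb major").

A major

The anchor chord is a major triad on A, labeled I.
If A is scale degree 1 and the mode makes that degree carry a major triad, the tonic is A and the mode is major.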